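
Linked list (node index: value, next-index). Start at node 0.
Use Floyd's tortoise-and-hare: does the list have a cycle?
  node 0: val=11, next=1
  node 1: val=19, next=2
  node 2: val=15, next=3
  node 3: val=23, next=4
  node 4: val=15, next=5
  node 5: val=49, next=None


Floyd's tortoise (slow, +1) and hare (fast, +2):
  init: slow=0, fast=0
  step 1: slow=1, fast=2
  step 2: slow=2, fast=4
  step 3: fast 4->5->None, no cycle

Cycle: no


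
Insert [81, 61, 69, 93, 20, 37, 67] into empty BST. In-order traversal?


Insert 81: root
Insert 61: L from 81
Insert 69: L from 81 -> R from 61
Insert 93: R from 81
Insert 20: L from 81 -> L from 61
Insert 37: L from 81 -> L from 61 -> R from 20
Insert 67: L from 81 -> R from 61 -> L from 69

In-order: [20, 37, 61, 67, 69, 81, 93]


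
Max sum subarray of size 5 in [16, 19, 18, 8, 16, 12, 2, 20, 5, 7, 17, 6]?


[0:5]: 77
[1:6]: 73
[2:7]: 56
[3:8]: 58
[4:9]: 55
[5:10]: 46
[6:11]: 51
[7:12]: 55

Max: 77 at [0:5]


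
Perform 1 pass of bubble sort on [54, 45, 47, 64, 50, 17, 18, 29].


Initial: [54, 45, 47, 64, 50, 17, 18, 29]
Pass 1: [45, 47, 54, 50, 17, 18, 29, 64] (6 swaps)

After 1 pass: [45, 47, 54, 50, 17, 18, 29, 64]


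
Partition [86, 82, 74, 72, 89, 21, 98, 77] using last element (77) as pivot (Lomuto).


Pivot: 77
  74 <= 77: swap -> [74, 82, 86, 72, 89, 21, 98, 77]
  72 <= 77: swap -> [74, 72, 86, 82, 89, 21, 98, 77]
  21 <= 77: swap -> [74, 72, 21, 82, 89, 86, 98, 77]
Place pivot at 3: [74, 72, 21, 77, 89, 86, 98, 82]

Partitioned: [74, 72, 21, 77, 89, 86, 98, 82]


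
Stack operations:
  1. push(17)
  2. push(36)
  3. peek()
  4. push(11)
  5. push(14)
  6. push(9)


push(17) -> [17]
push(36) -> [17, 36]
peek()->36
push(11) -> [17, 36, 11]
push(14) -> [17, 36, 11, 14]
push(9) -> [17, 36, 11, 14, 9]

Final stack: [17, 36, 11, 14, 9]


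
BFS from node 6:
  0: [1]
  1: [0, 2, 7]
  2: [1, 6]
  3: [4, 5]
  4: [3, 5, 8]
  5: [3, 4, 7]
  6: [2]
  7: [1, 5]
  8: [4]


Visit 6, enqueue [2]
Visit 2, enqueue [1]
Visit 1, enqueue [0, 7]
Visit 0, enqueue []
Visit 7, enqueue [5]
Visit 5, enqueue [3, 4]
Visit 3, enqueue []
Visit 4, enqueue [8]
Visit 8, enqueue []

BFS order: [6, 2, 1, 0, 7, 5, 3, 4, 8]


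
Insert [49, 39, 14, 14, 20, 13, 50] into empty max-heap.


Insert 49: [49]
Insert 39: [49, 39]
Insert 14: [49, 39, 14]
Insert 14: [49, 39, 14, 14]
Insert 20: [49, 39, 14, 14, 20]
Insert 13: [49, 39, 14, 14, 20, 13]
Insert 50: [50, 39, 49, 14, 20, 13, 14]

Final heap: [50, 39, 49, 14, 20, 13, 14]


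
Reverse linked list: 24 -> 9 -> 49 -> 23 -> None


Step 1: curr=24, set curr.next=prev(None) | reversed so far: 24
Step 2: curr=9, set curr.next=prev(24) | reversed so far: 9 -> 24
Step 3: curr=49, set curr.next=prev(9) | reversed so far: 49 -> 9 -> 24
Step 4: curr=23, set curr.next=prev(49) | reversed so far: 23 -> 49 -> 9 -> 24

23 -> 49 -> 9 -> 24 -> None


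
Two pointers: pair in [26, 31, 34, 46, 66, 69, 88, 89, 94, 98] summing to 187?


lo=0(26)+hi=9(98)=124
lo=1(31)+hi=9(98)=129
lo=2(34)+hi=9(98)=132
lo=3(46)+hi=9(98)=144
lo=4(66)+hi=9(98)=164
lo=5(69)+hi=9(98)=167
lo=6(88)+hi=9(98)=186
lo=7(89)+hi=9(98)=187

Yes: 89+98=187


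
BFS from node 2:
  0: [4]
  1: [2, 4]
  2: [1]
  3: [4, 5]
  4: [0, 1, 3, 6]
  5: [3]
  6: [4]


Visit 2, enqueue [1]
Visit 1, enqueue [4]
Visit 4, enqueue [0, 3, 6]
Visit 0, enqueue []
Visit 3, enqueue [5]
Visit 6, enqueue []
Visit 5, enqueue []

BFS order: [2, 1, 4, 0, 3, 6, 5]


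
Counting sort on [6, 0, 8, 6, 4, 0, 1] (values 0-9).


Input: [6, 0, 8, 6, 4, 0, 1]
Counts: [2, 1, 0, 0, 1, 0, 2, 0, 1, 0]

Sorted: [0, 0, 1, 4, 6, 6, 8]


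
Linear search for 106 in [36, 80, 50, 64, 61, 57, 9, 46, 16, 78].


i=0: 36!=106
i=1: 80!=106
i=2: 50!=106
i=3: 64!=106
i=4: 61!=106
i=5: 57!=106
i=6: 9!=106
i=7: 46!=106
i=8: 16!=106
i=9: 78!=106

Not found, 10 comps


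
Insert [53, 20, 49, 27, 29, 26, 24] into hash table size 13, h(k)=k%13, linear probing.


Insert 53: h=1 -> slot 1
Insert 20: h=7 -> slot 7
Insert 49: h=10 -> slot 10
Insert 27: h=1, 1 probes -> slot 2
Insert 29: h=3 -> slot 3
Insert 26: h=0 -> slot 0
Insert 24: h=11 -> slot 11

Table: [26, 53, 27, 29, None, None, None, 20, None, None, 49, 24, None]


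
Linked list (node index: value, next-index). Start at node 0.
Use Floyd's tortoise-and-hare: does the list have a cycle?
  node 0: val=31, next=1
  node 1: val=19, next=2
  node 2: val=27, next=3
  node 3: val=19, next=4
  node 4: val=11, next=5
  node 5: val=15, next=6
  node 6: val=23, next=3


Floyd's tortoise (slow, +1) and hare (fast, +2):
  init: slow=0, fast=0
  step 1: slow=1, fast=2
  step 2: slow=2, fast=4
  step 3: slow=3, fast=6
  step 4: slow=4, fast=4
  slow == fast at node 4: cycle detected

Cycle: yes


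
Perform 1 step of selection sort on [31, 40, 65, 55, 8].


Initial: [31, 40, 65, 55, 8]
Step 1: min=8 at 4
  Swap: [8, 40, 65, 55, 31]

After 1 step: [8, 40, 65, 55, 31]


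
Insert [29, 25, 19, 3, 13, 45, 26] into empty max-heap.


Insert 29: [29]
Insert 25: [29, 25]
Insert 19: [29, 25, 19]
Insert 3: [29, 25, 19, 3]
Insert 13: [29, 25, 19, 3, 13]
Insert 45: [45, 25, 29, 3, 13, 19]
Insert 26: [45, 25, 29, 3, 13, 19, 26]

Final heap: [45, 25, 29, 3, 13, 19, 26]


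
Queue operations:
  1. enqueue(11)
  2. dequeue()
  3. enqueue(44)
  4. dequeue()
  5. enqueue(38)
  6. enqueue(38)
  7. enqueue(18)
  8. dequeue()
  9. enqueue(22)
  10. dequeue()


enqueue(11) -> [11]
dequeue()->11, []
enqueue(44) -> [44]
dequeue()->44, []
enqueue(38) -> [38]
enqueue(38) -> [38, 38]
enqueue(18) -> [38, 38, 18]
dequeue()->38, [38, 18]
enqueue(22) -> [38, 18, 22]
dequeue()->38, [18, 22]

Final queue: [18, 22]


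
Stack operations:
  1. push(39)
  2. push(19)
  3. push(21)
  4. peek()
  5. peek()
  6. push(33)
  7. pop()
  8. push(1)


push(39) -> [39]
push(19) -> [39, 19]
push(21) -> [39, 19, 21]
peek()->21
peek()->21
push(33) -> [39, 19, 21, 33]
pop()->33, [39, 19, 21]
push(1) -> [39, 19, 21, 1]

Final stack: [39, 19, 21, 1]


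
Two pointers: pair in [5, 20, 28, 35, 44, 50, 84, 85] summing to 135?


lo=0(5)+hi=7(85)=90
lo=1(20)+hi=7(85)=105
lo=2(28)+hi=7(85)=113
lo=3(35)+hi=7(85)=120
lo=4(44)+hi=7(85)=129
lo=5(50)+hi=7(85)=135

Yes: 50+85=135


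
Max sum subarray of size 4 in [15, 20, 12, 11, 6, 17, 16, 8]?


[0:4]: 58
[1:5]: 49
[2:6]: 46
[3:7]: 50
[4:8]: 47

Max: 58 at [0:4]


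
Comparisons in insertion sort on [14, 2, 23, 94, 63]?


Algorithm: insertion sort
Input: [14, 2, 23, 94, 63]
Sorted: [2, 14, 23, 63, 94]

5


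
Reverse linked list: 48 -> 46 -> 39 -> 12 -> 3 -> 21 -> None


Step 1: curr=48, set curr.next=prev(None) | reversed so far: 48
Step 2: curr=46, set curr.next=prev(48) | reversed so far: 46 -> 48
Step 3: curr=39, set curr.next=prev(46) | reversed so far: 39 -> 46 -> 48
Step 4: curr=12, set curr.next=prev(39) | reversed so far: 12 -> 39 -> 46 -> 48
Step 5: curr=3, set curr.next=prev(12) | reversed so far: 3 -> 12 -> 39 -> 46 -> 48
Step 6: curr=21, set curr.next=prev(3) | reversed so far: 21 -> 3 -> 12 -> 39 -> 46 -> 48

21 -> 3 -> 12 -> 39 -> 46 -> 48 -> None


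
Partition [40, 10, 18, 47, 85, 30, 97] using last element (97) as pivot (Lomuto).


Pivot: 97
  40 <= 97: advance i (no swap)
  10 <= 97: advance i (no swap)
  18 <= 97: advance i (no swap)
  47 <= 97: advance i (no swap)
  85 <= 97: advance i (no swap)
  30 <= 97: advance i (no swap)
Place pivot at 6: [40, 10, 18, 47, 85, 30, 97]

Partitioned: [40, 10, 18, 47, 85, 30, 97]


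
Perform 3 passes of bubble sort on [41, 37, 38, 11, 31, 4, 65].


Initial: [41, 37, 38, 11, 31, 4, 65]
Pass 1: [37, 38, 11, 31, 4, 41, 65] (5 swaps)
Pass 2: [37, 11, 31, 4, 38, 41, 65] (3 swaps)
Pass 3: [11, 31, 4, 37, 38, 41, 65] (3 swaps)

After 3 passes: [11, 31, 4, 37, 38, 41, 65]


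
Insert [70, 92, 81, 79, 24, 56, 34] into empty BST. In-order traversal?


Insert 70: root
Insert 92: R from 70
Insert 81: R from 70 -> L from 92
Insert 79: R from 70 -> L from 92 -> L from 81
Insert 24: L from 70
Insert 56: L from 70 -> R from 24
Insert 34: L from 70 -> R from 24 -> L from 56

In-order: [24, 34, 56, 70, 79, 81, 92]


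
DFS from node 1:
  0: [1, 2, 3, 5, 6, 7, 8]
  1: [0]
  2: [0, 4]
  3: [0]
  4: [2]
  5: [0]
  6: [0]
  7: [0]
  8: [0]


Visit 1, push [0]
Visit 0, push [8, 7, 6, 5, 3, 2]
Visit 2, push [4]
Visit 4, push []
Visit 3, push []
Visit 5, push []
Visit 6, push []
Visit 7, push []
Visit 8, push []

DFS order: [1, 0, 2, 4, 3, 5, 6, 7, 8]


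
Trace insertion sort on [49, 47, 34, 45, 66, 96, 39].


Initial: [49, 47, 34, 45, 66, 96, 39]
Insert 47: [47, 49, 34, 45, 66, 96, 39]
Insert 34: [34, 47, 49, 45, 66, 96, 39]
Insert 45: [34, 45, 47, 49, 66, 96, 39]
Insert 66: [34, 45, 47, 49, 66, 96, 39]
Insert 96: [34, 45, 47, 49, 66, 96, 39]
Insert 39: [34, 39, 45, 47, 49, 66, 96]

Sorted: [34, 39, 45, 47, 49, 66, 96]


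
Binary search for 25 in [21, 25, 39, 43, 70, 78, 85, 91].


Step 1: lo=0, hi=7, mid=3, val=43
Step 2: lo=0, hi=2, mid=1, val=25

Found at index 1


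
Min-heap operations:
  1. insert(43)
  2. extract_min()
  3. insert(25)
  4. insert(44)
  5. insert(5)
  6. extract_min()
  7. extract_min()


insert(43) -> [43]
extract_min()->43, []
insert(25) -> [25]
insert(44) -> [25, 44]
insert(5) -> [5, 44, 25]
extract_min()->5, [25, 44]
extract_min()->25, [44]

Final heap: [44]


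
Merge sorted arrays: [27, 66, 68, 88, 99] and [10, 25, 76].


Take 10 from B
Take 25 from B
Take 27 from A
Take 66 from A
Take 68 from A
Take 76 from B

Merged: [10, 25, 27, 66, 68, 76, 88, 99]


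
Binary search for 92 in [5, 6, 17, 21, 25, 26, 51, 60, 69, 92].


Step 1: lo=0, hi=9, mid=4, val=25
Step 2: lo=5, hi=9, mid=7, val=60
Step 3: lo=8, hi=9, mid=8, val=69
Step 4: lo=9, hi=9, mid=9, val=92

Found at index 9


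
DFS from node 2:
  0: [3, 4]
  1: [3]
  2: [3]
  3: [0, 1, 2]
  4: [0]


Visit 2, push [3]
Visit 3, push [1, 0]
Visit 0, push [4]
Visit 4, push []
Visit 1, push []

DFS order: [2, 3, 0, 4, 1]


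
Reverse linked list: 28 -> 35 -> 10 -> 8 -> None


Step 1: curr=28, set curr.next=prev(None) | reversed so far: 28
Step 2: curr=35, set curr.next=prev(28) | reversed so far: 35 -> 28
Step 3: curr=10, set curr.next=prev(35) | reversed so far: 10 -> 35 -> 28
Step 4: curr=8, set curr.next=prev(10) | reversed so far: 8 -> 10 -> 35 -> 28

8 -> 10 -> 35 -> 28 -> None


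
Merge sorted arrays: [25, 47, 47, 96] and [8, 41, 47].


Take 8 from B
Take 25 from A
Take 41 from B
Take 47 from A
Take 47 from A
Take 47 from B

Merged: [8, 25, 41, 47, 47, 47, 96]


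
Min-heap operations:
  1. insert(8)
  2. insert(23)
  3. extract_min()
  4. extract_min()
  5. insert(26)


insert(8) -> [8]
insert(23) -> [8, 23]
extract_min()->8, [23]
extract_min()->23, []
insert(26) -> [26]

Final heap: [26]


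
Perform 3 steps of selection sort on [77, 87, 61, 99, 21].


Initial: [77, 87, 61, 99, 21]
Step 1: min=21 at 4
  Swap: [21, 87, 61, 99, 77]
Step 2: min=61 at 2
  Swap: [21, 61, 87, 99, 77]
Step 3: min=77 at 4
  Swap: [21, 61, 77, 99, 87]

After 3 steps: [21, 61, 77, 99, 87]


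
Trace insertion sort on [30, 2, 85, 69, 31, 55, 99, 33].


Initial: [30, 2, 85, 69, 31, 55, 99, 33]
Insert 2: [2, 30, 85, 69, 31, 55, 99, 33]
Insert 85: [2, 30, 85, 69, 31, 55, 99, 33]
Insert 69: [2, 30, 69, 85, 31, 55, 99, 33]
Insert 31: [2, 30, 31, 69, 85, 55, 99, 33]
Insert 55: [2, 30, 31, 55, 69, 85, 99, 33]
Insert 99: [2, 30, 31, 55, 69, 85, 99, 33]
Insert 33: [2, 30, 31, 33, 55, 69, 85, 99]

Sorted: [2, 30, 31, 33, 55, 69, 85, 99]


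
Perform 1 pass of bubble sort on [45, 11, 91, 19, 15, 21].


Initial: [45, 11, 91, 19, 15, 21]
Pass 1: [11, 45, 19, 15, 21, 91] (4 swaps)

After 1 pass: [11, 45, 19, 15, 21, 91]


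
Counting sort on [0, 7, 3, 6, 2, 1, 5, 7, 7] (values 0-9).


Input: [0, 7, 3, 6, 2, 1, 5, 7, 7]
Counts: [1, 1, 1, 1, 0, 1, 1, 3, 0, 0]

Sorted: [0, 1, 2, 3, 5, 6, 7, 7, 7]


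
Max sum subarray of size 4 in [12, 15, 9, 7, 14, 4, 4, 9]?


[0:4]: 43
[1:5]: 45
[2:6]: 34
[3:7]: 29
[4:8]: 31

Max: 45 at [1:5]


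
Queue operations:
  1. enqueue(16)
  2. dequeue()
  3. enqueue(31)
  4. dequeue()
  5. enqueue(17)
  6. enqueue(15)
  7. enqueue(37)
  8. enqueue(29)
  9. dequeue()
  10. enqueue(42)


enqueue(16) -> [16]
dequeue()->16, []
enqueue(31) -> [31]
dequeue()->31, []
enqueue(17) -> [17]
enqueue(15) -> [17, 15]
enqueue(37) -> [17, 15, 37]
enqueue(29) -> [17, 15, 37, 29]
dequeue()->17, [15, 37, 29]
enqueue(42) -> [15, 37, 29, 42]

Final queue: [15, 37, 29, 42]


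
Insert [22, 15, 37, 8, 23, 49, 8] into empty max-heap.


Insert 22: [22]
Insert 15: [22, 15]
Insert 37: [37, 15, 22]
Insert 8: [37, 15, 22, 8]
Insert 23: [37, 23, 22, 8, 15]
Insert 49: [49, 23, 37, 8, 15, 22]
Insert 8: [49, 23, 37, 8, 15, 22, 8]

Final heap: [49, 23, 37, 8, 15, 22, 8]


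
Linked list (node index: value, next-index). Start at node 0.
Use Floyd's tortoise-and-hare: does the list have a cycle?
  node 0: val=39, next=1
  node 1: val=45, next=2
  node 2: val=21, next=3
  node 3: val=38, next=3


Floyd's tortoise (slow, +1) and hare (fast, +2):
  init: slow=0, fast=0
  step 1: slow=1, fast=2
  step 2: slow=2, fast=3
  step 3: slow=3, fast=3
  slow == fast at node 3: cycle detected

Cycle: yes


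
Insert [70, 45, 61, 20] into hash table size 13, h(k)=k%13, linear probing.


Insert 70: h=5 -> slot 5
Insert 45: h=6 -> slot 6
Insert 61: h=9 -> slot 9
Insert 20: h=7 -> slot 7

Table: [None, None, None, None, None, 70, 45, 20, None, 61, None, None, None]


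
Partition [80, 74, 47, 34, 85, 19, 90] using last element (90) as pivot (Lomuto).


Pivot: 90
  80 <= 90: advance i (no swap)
  74 <= 90: advance i (no swap)
  47 <= 90: advance i (no swap)
  34 <= 90: advance i (no swap)
  85 <= 90: advance i (no swap)
  19 <= 90: advance i (no swap)
Place pivot at 6: [80, 74, 47, 34, 85, 19, 90]

Partitioned: [80, 74, 47, 34, 85, 19, 90]


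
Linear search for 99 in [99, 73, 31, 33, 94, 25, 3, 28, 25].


i=0: 99==99 found!

Found at 0, 1 comps


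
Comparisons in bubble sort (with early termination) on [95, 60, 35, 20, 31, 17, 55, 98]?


Algorithm: bubble sort (with early termination)
Input: [95, 60, 35, 20, 31, 17, 55, 98]
Sorted: [17, 20, 31, 35, 55, 60, 95, 98]

27


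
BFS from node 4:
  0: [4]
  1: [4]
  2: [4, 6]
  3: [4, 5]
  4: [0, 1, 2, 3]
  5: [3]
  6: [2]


Visit 4, enqueue [0, 1, 2, 3]
Visit 0, enqueue []
Visit 1, enqueue []
Visit 2, enqueue [6]
Visit 3, enqueue [5]
Visit 6, enqueue []
Visit 5, enqueue []

BFS order: [4, 0, 1, 2, 3, 6, 5]


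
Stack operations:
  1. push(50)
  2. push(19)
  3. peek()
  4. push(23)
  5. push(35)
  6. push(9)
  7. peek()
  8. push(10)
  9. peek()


push(50) -> [50]
push(19) -> [50, 19]
peek()->19
push(23) -> [50, 19, 23]
push(35) -> [50, 19, 23, 35]
push(9) -> [50, 19, 23, 35, 9]
peek()->9
push(10) -> [50, 19, 23, 35, 9, 10]
peek()->10

Final stack: [50, 19, 23, 35, 9, 10]


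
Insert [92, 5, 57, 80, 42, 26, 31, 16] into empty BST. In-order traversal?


Insert 92: root
Insert 5: L from 92
Insert 57: L from 92 -> R from 5
Insert 80: L from 92 -> R from 5 -> R from 57
Insert 42: L from 92 -> R from 5 -> L from 57
Insert 26: L from 92 -> R from 5 -> L from 57 -> L from 42
Insert 31: L from 92 -> R from 5 -> L from 57 -> L from 42 -> R from 26
Insert 16: L from 92 -> R from 5 -> L from 57 -> L from 42 -> L from 26

In-order: [5, 16, 26, 31, 42, 57, 80, 92]


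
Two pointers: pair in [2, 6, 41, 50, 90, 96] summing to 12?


lo=0(2)+hi=5(96)=98
lo=0(2)+hi=4(90)=92
lo=0(2)+hi=3(50)=52
lo=0(2)+hi=2(41)=43
lo=0(2)+hi=1(6)=8

No pair found


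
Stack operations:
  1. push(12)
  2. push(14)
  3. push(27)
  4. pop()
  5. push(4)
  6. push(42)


push(12) -> [12]
push(14) -> [12, 14]
push(27) -> [12, 14, 27]
pop()->27, [12, 14]
push(4) -> [12, 14, 4]
push(42) -> [12, 14, 4, 42]

Final stack: [12, 14, 4, 42]


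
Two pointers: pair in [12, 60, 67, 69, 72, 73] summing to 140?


lo=0(12)+hi=5(73)=85
lo=1(60)+hi=5(73)=133
lo=2(67)+hi=5(73)=140

Yes: 67+73=140


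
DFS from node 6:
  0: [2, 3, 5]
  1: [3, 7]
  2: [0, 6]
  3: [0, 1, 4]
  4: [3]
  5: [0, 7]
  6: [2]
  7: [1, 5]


Visit 6, push [2]
Visit 2, push [0]
Visit 0, push [5, 3]
Visit 3, push [4, 1]
Visit 1, push [7]
Visit 7, push [5]
Visit 5, push []
Visit 4, push []

DFS order: [6, 2, 0, 3, 1, 7, 5, 4]


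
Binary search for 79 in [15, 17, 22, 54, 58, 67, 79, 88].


Step 1: lo=0, hi=7, mid=3, val=54
Step 2: lo=4, hi=7, mid=5, val=67
Step 3: lo=6, hi=7, mid=6, val=79

Found at index 6


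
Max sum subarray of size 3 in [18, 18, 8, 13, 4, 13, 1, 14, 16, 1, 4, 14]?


[0:3]: 44
[1:4]: 39
[2:5]: 25
[3:6]: 30
[4:7]: 18
[5:8]: 28
[6:9]: 31
[7:10]: 31
[8:11]: 21
[9:12]: 19

Max: 44 at [0:3]


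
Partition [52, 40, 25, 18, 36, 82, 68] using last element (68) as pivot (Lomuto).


Pivot: 68
  52 <= 68: advance i (no swap)
  40 <= 68: advance i (no swap)
  25 <= 68: advance i (no swap)
  18 <= 68: advance i (no swap)
  36 <= 68: advance i (no swap)
Place pivot at 5: [52, 40, 25, 18, 36, 68, 82]

Partitioned: [52, 40, 25, 18, 36, 68, 82]


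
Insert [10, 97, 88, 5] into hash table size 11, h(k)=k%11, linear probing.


Insert 10: h=10 -> slot 10
Insert 97: h=9 -> slot 9
Insert 88: h=0 -> slot 0
Insert 5: h=5 -> slot 5

Table: [88, None, None, None, None, 5, None, None, None, 97, 10]


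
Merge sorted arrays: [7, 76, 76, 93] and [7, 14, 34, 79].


Take 7 from A
Take 7 from B
Take 14 from B
Take 34 from B
Take 76 from A
Take 76 from A
Take 79 from B

Merged: [7, 7, 14, 34, 76, 76, 79, 93]


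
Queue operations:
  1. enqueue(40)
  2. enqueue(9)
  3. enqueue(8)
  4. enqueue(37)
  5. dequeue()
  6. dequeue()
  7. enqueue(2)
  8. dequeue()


enqueue(40) -> [40]
enqueue(9) -> [40, 9]
enqueue(8) -> [40, 9, 8]
enqueue(37) -> [40, 9, 8, 37]
dequeue()->40, [9, 8, 37]
dequeue()->9, [8, 37]
enqueue(2) -> [8, 37, 2]
dequeue()->8, [37, 2]

Final queue: [37, 2]


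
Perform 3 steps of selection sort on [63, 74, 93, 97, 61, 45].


Initial: [63, 74, 93, 97, 61, 45]
Step 1: min=45 at 5
  Swap: [45, 74, 93, 97, 61, 63]
Step 2: min=61 at 4
  Swap: [45, 61, 93, 97, 74, 63]
Step 3: min=63 at 5
  Swap: [45, 61, 63, 97, 74, 93]

After 3 steps: [45, 61, 63, 97, 74, 93]


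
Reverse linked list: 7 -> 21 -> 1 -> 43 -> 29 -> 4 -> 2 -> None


Step 1: curr=7, set curr.next=prev(None) | reversed so far: 7
Step 2: curr=21, set curr.next=prev(7) | reversed so far: 21 -> 7
Step 3: curr=1, set curr.next=prev(21) | reversed so far: 1 -> 21 -> 7
Step 4: curr=43, set curr.next=prev(1) | reversed so far: 43 -> 1 -> 21 -> 7
Step 5: curr=29, set curr.next=prev(43) | reversed so far: 29 -> 43 -> 1 -> 21 -> 7
Step 6: curr=4, set curr.next=prev(29) | reversed so far: 4 -> 29 -> 43 -> 1 -> 21 -> 7
Step 7: curr=2, set curr.next=prev(4) | reversed so far: 2 -> 4 -> 29 -> 43 -> 1 -> 21 -> 7

2 -> 4 -> 29 -> 43 -> 1 -> 21 -> 7 -> None


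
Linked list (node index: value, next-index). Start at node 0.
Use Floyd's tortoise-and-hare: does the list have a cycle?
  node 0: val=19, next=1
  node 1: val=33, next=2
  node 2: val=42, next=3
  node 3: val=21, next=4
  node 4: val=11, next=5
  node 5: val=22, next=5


Floyd's tortoise (slow, +1) and hare (fast, +2):
  init: slow=0, fast=0
  step 1: slow=1, fast=2
  step 2: slow=2, fast=4
  step 3: slow=3, fast=5
  step 4: slow=4, fast=5
  step 5: slow=5, fast=5
  slow == fast at node 5: cycle detected

Cycle: yes


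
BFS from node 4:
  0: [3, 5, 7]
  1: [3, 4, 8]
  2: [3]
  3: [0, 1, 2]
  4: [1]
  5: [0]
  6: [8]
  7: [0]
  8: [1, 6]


Visit 4, enqueue [1]
Visit 1, enqueue [3, 8]
Visit 3, enqueue [0, 2]
Visit 8, enqueue [6]
Visit 0, enqueue [5, 7]
Visit 2, enqueue []
Visit 6, enqueue []
Visit 5, enqueue []
Visit 7, enqueue []

BFS order: [4, 1, 3, 8, 0, 2, 6, 5, 7]


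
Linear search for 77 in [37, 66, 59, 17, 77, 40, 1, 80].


i=0: 37!=77
i=1: 66!=77
i=2: 59!=77
i=3: 17!=77
i=4: 77==77 found!

Found at 4, 5 comps


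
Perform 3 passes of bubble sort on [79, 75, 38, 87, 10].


Initial: [79, 75, 38, 87, 10]
Pass 1: [75, 38, 79, 10, 87] (3 swaps)
Pass 2: [38, 75, 10, 79, 87] (2 swaps)
Pass 3: [38, 10, 75, 79, 87] (1 swaps)

After 3 passes: [38, 10, 75, 79, 87]


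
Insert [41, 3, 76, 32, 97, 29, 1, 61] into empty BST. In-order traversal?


Insert 41: root
Insert 3: L from 41
Insert 76: R from 41
Insert 32: L from 41 -> R from 3
Insert 97: R from 41 -> R from 76
Insert 29: L from 41 -> R from 3 -> L from 32
Insert 1: L from 41 -> L from 3
Insert 61: R from 41 -> L from 76

In-order: [1, 3, 29, 32, 41, 61, 76, 97]


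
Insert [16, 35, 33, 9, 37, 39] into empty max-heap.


Insert 16: [16]
Insert 35: [35, 16]
Insert 33: [35, 16, 33]
Insert 9: [35, 16, 33, 9]
Insert 37: [37, 35, 33, 9, 16]
Insert 39: [39, 35, 37, 9, 16, 33]

Final heap: [39, 35, 37, 9, 16, 33]


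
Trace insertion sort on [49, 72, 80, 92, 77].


Initial: [49, 72, 80, 92, 77]
Insert 72: [49, 72, 80, 92, 77]
Insert 80: [49, 72, 80, 92, 77]
Insert 92: [49, 72, 80, 92, 77]
Insert 77: [49, 72, 77, 80, 92]

Sorted: [49, 72, 77, 80, 92]


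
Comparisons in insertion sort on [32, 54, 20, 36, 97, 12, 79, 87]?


Algorithm: insertion sort
Input: [32, 54, 20, 36, 97, 12, 79, 87]
Sorted: [12, 20, 32, 36, 54, 79, 87, 97]

15


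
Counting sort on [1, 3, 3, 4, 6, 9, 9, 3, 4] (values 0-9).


Input: [1, 3, 3, 4, 6, 9, 9, 3, 4]
Counts: [0, 1, 0, 3, 2, 0, 1, 0, 0, 2]

Sorted: [1, 3, 3, 3, 4, 4, 6, 9, 9]


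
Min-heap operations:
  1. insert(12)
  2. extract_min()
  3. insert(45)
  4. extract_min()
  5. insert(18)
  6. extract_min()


insert(12) -> [12]
extract_min()->12, []
insert(45) -> [45]
extract_min()->45, []
insert(18) -> [18]
extract_min()->18, []

Final heap: []


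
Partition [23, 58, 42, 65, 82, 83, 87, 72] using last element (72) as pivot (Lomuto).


Pivot: 72
  23 <= 72: advance i (no swap)
  58 <= 72: advance i (no swap)
  42 <= 72: advance i (no swap)
  65 <= 72: advance i (no swap)
Place pivot at 4: [23, 58, 42, 65, 72, 83, 87, 82]

Partitioned: [23, 58, 42, 65, 72, 83, 87, 82]


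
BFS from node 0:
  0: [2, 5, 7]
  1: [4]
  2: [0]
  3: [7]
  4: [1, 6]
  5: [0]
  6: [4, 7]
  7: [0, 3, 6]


Visit 0, enqueue [2, 5, 7]
Visit 2, enqueue []
Visit 5, enqueue []
Visit 7, enqueue [3, 6]
Visit 3, enqueue []
Visit 6, enqueue [4]
Visit 4, enqueue [1]
Visit 1, enqueue []

BFS order: [0, 2, 5, 7, 3, 6, 4, 1]


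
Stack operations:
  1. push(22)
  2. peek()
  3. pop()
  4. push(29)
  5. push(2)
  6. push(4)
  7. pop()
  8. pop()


push(22) -> [22]
peek()->22
pop()->22, []
push(29) -> [29]
push(2) -> [29, 2]
push(4) -> [29, 2, 4]
pop()->4, [29, 2]
pop()->2, [29]

Final stack: [29]


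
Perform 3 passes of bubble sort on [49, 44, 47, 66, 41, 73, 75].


Initial: [49, 44, 47, 66, 41, 73, 75]
Pass 1: [44, 47, 49, 41, 66, 73, 75] (3 swaps)
Pass 2: [44, 47, 41, 49, 66, 73, 75] (1 swaps)
Pass 3: [44, 41, 47, 49, 66, 73, 75] (1 swaps)

After 3 passes: [44, 41, 47, 49, 66, 73, 75]


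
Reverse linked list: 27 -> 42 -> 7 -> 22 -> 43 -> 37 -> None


Step 1: curr=27, set curr.next=prev(None) | reversed so far: 27
Step 2: curr=42, set curr.next=prev(27) | reversed so far: 42 -> 27
Step 3: curr=7, set curr.next=prev(42) | reversed so far: 7 -> 42 -> 27
Step 4: curr=22, set curr.next=prev(7) | reversed so far: 22 -> 7 -> 42 -> 27
Step 5: curr=43, set curr.next=prev(22) | reversed so far: 43 -> 22 -> 7 -> 42 -> 27
Step 6: curr=37, set curr.next=prev(43) | reversed so far: 37 -> 43 -> 22 -> 7 -> 42 -> 27

37 -> 43 -> 22 -> 7 -> 42 -> 27 -> None


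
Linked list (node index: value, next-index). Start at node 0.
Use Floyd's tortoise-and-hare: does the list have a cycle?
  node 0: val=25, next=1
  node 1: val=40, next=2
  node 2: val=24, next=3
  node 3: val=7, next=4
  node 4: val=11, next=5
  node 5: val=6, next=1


Floyd's tortoise (slow, +1) and hare (fast, +2):
  init: slow=0, fast=0
  step 1: slow=1, fast=2
  step 2: slow=2, fast=4
  step 3: slow=3, fast=1
  step 4: slow=4, fast=3
  step 5: slow=5, fast=5
  slow == fast at node 5: cycle detected

Cycle: yes


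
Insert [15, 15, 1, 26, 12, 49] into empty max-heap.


Insert 15: [15]
Insert 15: [15, 15]
Insert 1: [15, 15, 1]
Insert 26: [26, 15, 1, 15]
Insert 12: [26, 15, 1, 15, 12]
Insert 49: [49, 15, 26, 15, 12, 1]

Final heap: [49, 15, 26, 15, 12, 1]


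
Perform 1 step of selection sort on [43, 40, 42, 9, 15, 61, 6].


Initial: [43, 40, 42, 9, 15, 61, 6]
Step 1: min=6 at 6
  Swap: [6, 40, 42, 9, 15, 61, 43]

After 1 step: [6, 40, 42, 9, 15, 61, 43]


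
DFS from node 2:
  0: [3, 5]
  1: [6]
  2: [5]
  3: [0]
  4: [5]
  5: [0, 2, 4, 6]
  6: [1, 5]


Visit 2, push [5]
Visit 5, push [6, 4, 0]
Visit 0, push [3]
Visit 3, push []
Visit 4, push []
Visit 6, push [1]
Visit 1, push []

DFS order: [2, 5, 0, 3, 4, 6, 1]


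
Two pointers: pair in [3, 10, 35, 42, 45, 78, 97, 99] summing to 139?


lo=0(3)+hi=7(99)=102
lo=1(10)+hi=7(99)=109
lo=2(35)+hi=7(99)=134
lo=3(42)+hi=7(99)=141
lo=3(42)+hi=6(97)=139

Yes: 42+97=139


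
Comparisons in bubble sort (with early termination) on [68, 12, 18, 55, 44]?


Algorithm: bubble sort (with early termination)
Input: [68, 12, 18, 55, 44]
Sorted: [12, 18, 44, 55, 68]

9


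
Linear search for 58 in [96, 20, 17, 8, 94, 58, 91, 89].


i=0: 96!=58
i=1: 20!=58
i=2: 17!=58
i=3: 8!=58
i=4: 94!=58
i=5: 58==58 found!

Found at 5, 6 comps


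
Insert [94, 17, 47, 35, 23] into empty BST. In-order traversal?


Insert 94: root
Insert 17: L from 94
Insert 47: L from 94 -> R from 17
Insert 35: L from 94 -> R from 17 -> L from 47
Insert 23: L from 94 -> R from 17 -> L from 47 -> L from 35

In-order: [17, 23, 35, 47, 94]


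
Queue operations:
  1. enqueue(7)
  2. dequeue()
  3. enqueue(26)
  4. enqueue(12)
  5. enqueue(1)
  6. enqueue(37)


enqueue(7) -> [7]
dequeue()->7, []
enqueue(26) -> [26]
enqueue(12) -> [26, 12]
enqueue(1) -> [26, 12, 1]
enqueue(37) -> [26, 12, 1, 37]

Final queue: [26, 12, 1, 37]


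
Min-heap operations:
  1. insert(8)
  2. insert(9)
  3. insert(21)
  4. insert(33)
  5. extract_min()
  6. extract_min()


insert(8) -> [8]
insert(9) -> [8, 9]
insert(21) -> [8, 9, 21]
insert(33) -> [8, 9, 21, 33]
extract_min()->8, [9, 33, 21]
extract_min()->9, [21, 33]

Final heap: [21, 33]


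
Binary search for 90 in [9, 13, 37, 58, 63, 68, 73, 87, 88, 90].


Step 1: lo=0, hi=9, mid=4, val=63
Step 2: lo=5, hi=9, mid=7, val=87
Step 3: lo=8, hi=9, mid=8, val=88
Step 4: lo=9, hi=9, mid=9, val=90

Found at index 9


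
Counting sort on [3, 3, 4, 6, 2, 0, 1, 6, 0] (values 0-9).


Input: [3, 3, 4, 6, 2, 0, 1, 6, 0]
Counts: [2, 1, 1, 2, 1, 0, 2, 0, 0, 0]

Sorted: [0, 0, 1, 2, 3, 3, 4, 6, 6]


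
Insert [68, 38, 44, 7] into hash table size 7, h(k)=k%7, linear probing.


Insert 68: h=5 -> slot 5
Insert 38: h=3 -> slot 3
Insert 44: h=2 -> slot 2
Insert 7: h=0 -> slot 0

Table: [7, None, 44, 38, None, 68, None]


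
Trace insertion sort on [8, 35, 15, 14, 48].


Initial: [8, 35, 15, 14, 48]
Insert 35: [8, 35, 15, 14, 48]
Insert 15: [8, 15, 35, 14, 48]
Insert 14: [8, 14, 15, 35, 48]
Insert 48: [8, 14, 15, 35, 48]

Sorted: [8, 14, 15, 35, 48]


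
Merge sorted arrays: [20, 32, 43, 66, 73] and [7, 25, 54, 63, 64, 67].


Take 7 from B
Take 20 from A
Take 25 from B
Take 32 from A
Take 43 from A
Take 54 from B
Take 63 from B
Take 64 from B
Take 66 from A
Take 67 from B

Merged: [7, 20, 25, 32, 43, 54, 63, 64, 66, 67, 73]


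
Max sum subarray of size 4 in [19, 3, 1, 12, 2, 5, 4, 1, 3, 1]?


[0:4]: 35
[1:5]: 18
[2:6]: 20
[3:7]: 23
[4:8]: 12
[5:9]: 13
[6:10]: 9

Max: 35 at [0:4]


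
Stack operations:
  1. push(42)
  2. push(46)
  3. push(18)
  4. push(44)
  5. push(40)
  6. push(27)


push(42) -> [42]
push(46) -> [42, 46]
push(18) -> [42, 46, 18]
push(44) -> [42, 46, 18, 44]
push(40) -> [42, 46, 18, 44, 40]
push(27) -> [42, 46, 18, 44, 40, 27]

Final stack: [42, 46, 18, 44, 40, 27]


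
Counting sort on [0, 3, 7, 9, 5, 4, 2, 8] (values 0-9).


Input: [0, 3, 7, 9, 5, 4, 2, 8]
Counts: [1, 0, 1, 1, 1, 1, 0, 1, 1, 1]

Sorted: [0, 2, 3, 4, 5, 7, 8, 9]


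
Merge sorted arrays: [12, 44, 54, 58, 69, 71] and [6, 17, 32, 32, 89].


Take 6 from B
Take 12 from A
Take 17 from B
Take 32 from B
Take 32 from B
Take 44 from A
Take 54 from A
Take 58 from A
Take 69 from A
Take 71 from A

Merged: [6, 12, 17, 32, 32, 44, 54, 58, 69, 71, 89]


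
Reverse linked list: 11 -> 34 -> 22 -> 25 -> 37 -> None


Step 1: curr=11, set curr.next=prev(None) | reversed so far: 11
Step 2: curr=34, set curr.next=prev(11) | reversed so far: 34 -> 11
Step 3: curr=22, set curr.next=prev(34) | reversed so far: 22 -> 34 -> 11
Step 4: curr=25, set curr.next=prev(22) | reversed so far: 25 -> 22 -> 34 -> 11
Step 5: curr=37, set curr.next=prev(25) | reversed so far: 37 -> 25 -> 22 -> 34 -> 11

37 -> 25 -> 22 -> 34 -> 11 -> None


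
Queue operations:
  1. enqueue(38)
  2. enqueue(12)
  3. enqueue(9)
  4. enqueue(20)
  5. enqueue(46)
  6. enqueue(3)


enqueue(38) -> [38]
enqueue(12) -> [38, 12]
enqueue(9) -> [38, 12, 9]
enqueue(20) -> [38, 12, 9, 20]
enqueue(46) -> [38, 12, 9, 20, 46]
enqueue(3) -> [38, 12, 9, 20, 46, 3]

Final queue: [38, 12, 9, 20, 46, 3]


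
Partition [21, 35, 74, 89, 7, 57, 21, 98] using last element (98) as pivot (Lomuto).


Pivot: 98
  21 <= 98: advance i (no swap)
  35 <= 98: advance i (no swap)
  74 <= 98: advance i (no swap)
  89 <= 98: advance i (no swap)
  7 <= 98: advance i (no swap)
  57 <= 98: advance i (no swap)
  21 <= 98: advance i (no swap)
Place pivot at 7: [21, 35, 74, 89, 7, 57, 21, 98]

Partitioned: [21, 35, 74, 89, 7, 57, 21, 98]


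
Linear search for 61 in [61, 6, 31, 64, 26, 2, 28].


i=0: 61==61 found!

Found at 0, 1 comps


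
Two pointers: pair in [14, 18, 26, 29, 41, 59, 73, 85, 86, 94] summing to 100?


lo=0(14)+hi=9(94)=108
lo=0(14)+hi=8(86)=100

Yes: 14+86=100


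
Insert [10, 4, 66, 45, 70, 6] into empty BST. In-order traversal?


Insert 10: root
Insert 4: L from 10
Insert 66: R from 10
Insert 45: R from 10 -> L from 66
Insert 70: R from 10 -> R from 66
Insert 6: L from 10 -> R from 4

In-order: [4, 6, 10, 45, 66, 70]


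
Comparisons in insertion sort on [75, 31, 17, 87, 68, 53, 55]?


Algorithm: insertion sort
Input: [75, 31, 17, 87, 68, 53, 55]
Sorted: [17, 31, 53, 55, 68, 75, 87]

15


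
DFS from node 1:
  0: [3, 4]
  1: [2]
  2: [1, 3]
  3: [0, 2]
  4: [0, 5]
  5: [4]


Visit 1, push [2]
Visit 2, push [3]
Visit 3, push [0]
Visit 0, push [4]
Visit 4, push [5]
Visit 5, push []

DFS order: [1, 2, 3, 0, 4, 5]


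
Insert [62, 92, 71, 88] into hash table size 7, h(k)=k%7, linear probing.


Insert 62: h=6 -> slot 6
Insert 92: h=1 -> slot 1
Insert 71: h=1, 1 probes -> slot 2
Insert 88: h=4 -> slot 4

Table: [None, 92, 71, None, 88, None, 62]


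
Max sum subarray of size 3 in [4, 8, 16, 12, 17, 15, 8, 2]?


[0:3]: 28
[1:4]: 36
[2:5]: 45
[3:6]: 44
[4:7]: 40
[5:8]: 25

Max: 45 at [2:5]


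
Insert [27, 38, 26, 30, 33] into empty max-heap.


Insert 27: [27]
Insert 38: [38, 27]
Insert 26: [38, 27, 26]
Insert 30: [38, 30, 26, 27]
Insert 33: [38, 33, 26, 27, 30]

Final heap: [38, 33, 26, 27, 30]


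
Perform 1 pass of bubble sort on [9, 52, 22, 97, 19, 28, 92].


Initial: [9, 52, 22, 97, 19, 28, 92]
Pass 1: [9, 22, 52, 19, 28, 92, 97] (4 swaps)

After 1 pass: [9, 22, 52, 19, 28, 92, 97]


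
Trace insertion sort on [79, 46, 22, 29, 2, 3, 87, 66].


Initial: [79, 46, 22, 29, 2, 3, 87, 66]
Insert 46: [46, 79, 22, 29, 2, 3, 87, 66]
Insert 22: [22, 46, 79, 29, 2, 3, 87, 66]
Insert 29: [22, 29, 46, 79, 2, 3, 87, 66]
Insert 2: [2, 22, 29, 46, 79, 3, 87, 66]
Insert 3: [2, 3, 22, 29, 46, 79, 87, 66]
Insert 87: [2, 3, 22, 29, 46, 79, 87, 66]
Insert 66: [2, 3, 22, 29, 46, 66, 79, 87]

Sorted: [2, 3, 22, 29, 46, 66, 79, 87]


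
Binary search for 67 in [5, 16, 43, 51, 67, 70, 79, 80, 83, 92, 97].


Step 1: lo=0, hi=10, mid=5, val=70
Step 2: lo=0, hi=4, mid=2, val=43
Step 3: lo=3, hi=4, mid=3, val=51
Step 4: lo=4, hi=4, mid=4, val=67

Found at index 4


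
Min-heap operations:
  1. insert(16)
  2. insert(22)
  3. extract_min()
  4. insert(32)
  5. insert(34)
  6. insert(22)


insert(16) -> [16]
insert(22) -> [16, 22]
extract_min()->16, [22]
insert(32) -> [22, 32]
insert(34) -> [22, 32, 34]
insert(22) -> [22, 22, 34, 32]

Final heap: [22, 22, 34, 32]


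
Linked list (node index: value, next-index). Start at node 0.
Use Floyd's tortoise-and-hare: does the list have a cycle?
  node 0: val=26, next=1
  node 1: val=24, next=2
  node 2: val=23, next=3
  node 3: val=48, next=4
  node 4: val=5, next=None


Floyd's tortoise (slow, +1) and hare (fast, +2):
  init: slow=0, fast=0
  step 1: slow=1, fast=2
  step 2: slow=2, fast=4
  step 3: fast -> None, no cycle

Cycle: no


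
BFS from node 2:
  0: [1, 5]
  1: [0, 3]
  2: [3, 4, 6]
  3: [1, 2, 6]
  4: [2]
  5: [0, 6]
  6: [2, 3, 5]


Visit 2, enqueue [3, 4, 6]
Visit 3, enqueue [1]
Visit 4, enqueue []
Visit 6, enqueue [5]
Visit 1, enqueue [0]
Visit 5, enqueue []
Visit 0, enqueue []

BFS order: [2, 3, 4, 6, 1, 5, 0]


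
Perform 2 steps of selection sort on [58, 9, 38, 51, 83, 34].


Initial: [58, 9, 38, 51, 83, 34]
Step 1: min=9 at 1
  Swap: [9, 58, 38, 51, 83, 34]
Step 2: min=34 at 5
  Swap: [9, 34, 38, 51, 83, 58]

After 2 steps: [9, 34, 38, 51, 83, 58]


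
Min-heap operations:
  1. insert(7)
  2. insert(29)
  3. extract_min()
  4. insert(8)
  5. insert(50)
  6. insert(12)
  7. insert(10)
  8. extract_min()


insert(7) -> [7]
insert(29) -> [7, 29]
extract_min()->7, [29]
insert(8) -> [8, 29]
insert(50) -> [8, 29, 50]
insert(12) -> [8, 12, 50, 29]
insert(10) -> [8, 10, 50, 29, 12]
extract_min()->8, [10, 12, 50, 29]

Final heap: [10, 12, 50, 29]


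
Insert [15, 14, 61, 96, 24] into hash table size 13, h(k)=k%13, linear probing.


Insert 15: h=2 -> slot 2
Insert 14: h=1 -> slot 1
Insert 61: h=9 -> slot 9
Insert 96: h=5 -> slot 5
Insert 24: h=11 -> slot 11

Table: [None, 14, 15, None, None, 96, None, None, None, 61, None, 24, None]


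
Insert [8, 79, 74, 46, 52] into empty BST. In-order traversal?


Insert 8: root
Insert 79: R from 8
Insert 74: R from 8 -> L from 79
Insert 46: R from 8 -> L from 79 -> L from 74
Insert 52: R from 8 -> L from 79 -> L from 74 -> R from 46

In-order: [8, 46, 52, 74, 79]


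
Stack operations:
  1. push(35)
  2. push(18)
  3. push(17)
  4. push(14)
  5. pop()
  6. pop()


push(35) -> [35]
push(18) -> [35, 18]
push(17) -> [35, 18, 17]
push(14) -> [35, 18, 17, 14]
pop()->14, [35, 18, 17]
pop()->17, [35, 18]

Final stack: [35, 18]


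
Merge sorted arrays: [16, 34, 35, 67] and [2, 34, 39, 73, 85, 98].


Take 2 from B
Take 16 from A
Take 34 from A
Take 34 from B
Take 35 from A
Take 39 from B
Take 67 from A

Merged: [2, 16, 34, 34, 35, 39, 67, 73, 85, 98]


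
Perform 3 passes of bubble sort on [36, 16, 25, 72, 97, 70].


Initial: [36, 16, 25, 72, 97, 70]
Pass 1: [16, 25, 36, 72, 70, 97] (3 swaps)
Pass 2: [16, 25, 36, 70, 72, 97] (1 swaps)
Pass 3: [16, 25, 36, 70, 72, 97] (0 swaps)

After 3 passes: [16, 25, 36, 70, 72, 97]


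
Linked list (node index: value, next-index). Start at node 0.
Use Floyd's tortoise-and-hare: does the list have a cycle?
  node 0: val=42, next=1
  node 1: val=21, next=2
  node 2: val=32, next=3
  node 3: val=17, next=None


Floyd's tortoise (slow, +1) and hare (fast, +2):
  init: slow=0, fast=0
  step 1: slow=1, fast=2
  step 2: fast 2->3->None, no cycle

Cycle: no


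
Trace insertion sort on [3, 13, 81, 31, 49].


Initial: [3, 13, 81, 31, 49]
Insert 13: [3, 13, 81, 31, 49]
Insert 81: [3, 13, 81, 31, 49]
Insert 31: [3, 13, 31, 81, 49]
Insert 49: [3, 13, 31, 49, 81]

Sorted: [3, 13, 31, 49, 81]


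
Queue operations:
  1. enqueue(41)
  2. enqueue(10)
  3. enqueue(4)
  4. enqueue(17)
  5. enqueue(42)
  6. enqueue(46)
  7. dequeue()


enqueue(41) -> [41]
enqueue(10) -> [41, 10]
enqueue(4) -> [41, 10, 4]
enqueue(17) -> [41, 10, 4, 17]
enqueue(42) -> [41, 10, 4, 17, 42]
enqueue(46) -> [41, 10, 4, 17, 42, 46]
dequeue()->41, [10, 4, 17, 42, 46]

Final queue: [10, 4, 17, 42, 46]


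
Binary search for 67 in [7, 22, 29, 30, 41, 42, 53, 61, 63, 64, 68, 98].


Step 1: lo=0, hi=11, mid=5, val=42
Step 2: lo=6, hi=11, mid=8, val=63
Step 3: lo=9, hi=11, mid=10, val=68
Step 4: lo=9, hi=9, mid=9, val=64

Not found


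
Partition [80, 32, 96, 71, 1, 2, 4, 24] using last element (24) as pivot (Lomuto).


Pivot: 24
  1 <= 24: swap -> [1, 32, 96, 71, 80, 2, 4, 24]
  2 <= 24: swap -> [1, 2, 96, 71, 80, 32, 4, 24]
  4 <= 24: swap -> [1, 2, 4, 71, 80, 32, 96, 24]
Place pivot at 3: [1, 2, 4, 24, 80, 32, 96, 71]

Partitioned: [1, 2, 4, 24, 80, 32, 96, 71]


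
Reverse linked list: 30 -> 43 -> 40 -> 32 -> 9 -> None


Step 1: curr=30, set curr.next=prev(None) | reversed so far: 30
Step 2: curr=43, set curr.next=prev(30) | reversed so far: 43 -> 30
Step 3: curr=40, set curr.next=prev(43) | reversed so far: 40 -> 43 -> 30
Step 4: curr=32, set curr.next=prev(40) | reversed so far: 32 -> 40 -> 43 -> 30
Step 5: curr=9, set curr.next=prev(32) | reversed so far: 9 -> 32 -> 40 -> 43 -> 30

9 -> 32 -> 40 -> 43 -> 30 -> None


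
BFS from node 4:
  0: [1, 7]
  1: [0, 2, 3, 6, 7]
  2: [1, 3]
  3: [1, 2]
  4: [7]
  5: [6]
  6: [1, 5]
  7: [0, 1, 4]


Visit 4, enqueue [7]
Visit 7, enqueue [0, 1]
Visit 0, enqueue []
Visit 1, enqueue [2, 3, 6]
Visit 2, enqueue []
Visit 3, enqueue []
Visit 6, enqueue [5]
Visit 5, enqueue []

BFS order: [4, 7, 0, 1, 2, 3, 6, 5]


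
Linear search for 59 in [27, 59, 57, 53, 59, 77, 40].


i=0: 27!=59
i=1: 59==59 found!

Found at 1, 2 comps


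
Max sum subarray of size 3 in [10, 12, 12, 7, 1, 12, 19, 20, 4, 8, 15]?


[0:3]: 34
[1:4]: 31
[2:5]: 20
[3:6]: 20
[4:7]: 32
[5:8]: 51
[6:9]: 43
[7:10]: 32
[8:11]: 27

Max: 51 at [5:8]


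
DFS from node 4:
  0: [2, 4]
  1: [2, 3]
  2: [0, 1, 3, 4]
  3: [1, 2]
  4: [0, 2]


Visit 4, push [2, 0]
Visit 0, push [2]
Visit 2, push [3, 1]
Visit 1, push [3]
Visit 3, push []

DFS order: [4, 0, 2, 1, 3]


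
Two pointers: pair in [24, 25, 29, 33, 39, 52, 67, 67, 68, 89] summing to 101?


lo=0(24)+hi=9(89)=113
lo=0(24)+hi=8(68)=92
lo=1(25)+hi=8(68)=93
lo=2(29)+hi=8(68)=97
lo=3(33)+hi=8(68)=101

Yes: 33+68=101


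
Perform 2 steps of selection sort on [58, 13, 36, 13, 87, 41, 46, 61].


Initial: [58, 13, 36, 13, 87, 41, 46, 61]
Step 1: min=13 at 1
  Swap: [13, 58, 36, 13, 87, 41, 46, 61]
Step 2: min=13 at 3
  Swap: [13, 13, 36, 58, 87, 41, 46, 61]

After 2 steps: [13, 13, 36, 58, 87, 41, 46, 61]


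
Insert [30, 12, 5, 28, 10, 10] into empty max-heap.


Insert 30: [30]
Insert 12: [30, 12]
Insert 5: [30, 12, 5]
Insert 28: [30, 28, 5, 12]
Insert 10: [30, 28, 5, 12, 10]
Insert 10: [30, 28, 10, 12, 10, 5]

Final heap: [30, 28, 10, 12, 10, 5]


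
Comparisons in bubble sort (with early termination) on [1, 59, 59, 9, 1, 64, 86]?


Algorithm: bubble sort (with early termination)
Input: [1, 59, 59, 9, 1, 64, 86]
Sorted: [1, 1, 9, 59, 59, 64, 86]

18


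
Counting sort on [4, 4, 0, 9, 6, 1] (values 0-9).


Input: [4, 4, 0, 9, 6, 1]
Counts: [1, 1, 0, 0, 2, 0, 1, 0, 0, 1]

Sorted: [0, 1, 4, 4, 6, 9]


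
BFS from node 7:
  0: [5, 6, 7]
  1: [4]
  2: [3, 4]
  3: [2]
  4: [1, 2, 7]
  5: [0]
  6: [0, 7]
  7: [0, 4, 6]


Visit 7, enqueue [0, 4, 6]
Visit 0, enqueue [5]
Visit 4, enqueue [1, 2]
Visit 6, enqueue []
Visit 5, enqueue []
Visit 1, enqueue []
Visit 2, enqueue [3]
Visit 3, enqueue []

BFS order: [7, 0, 4, 6, 5, 1, 2, 3]


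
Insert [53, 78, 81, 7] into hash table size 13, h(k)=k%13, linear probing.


Insert 53: h=1 -> slot 1
Insert 78: h=0 -> slot 0
Insert 81: h=3 -> slot 3
Insert 7: h=7 -> slot 7

Table: [78, 53, None, 81, None, None, None, 7, None, None, None, None, None]


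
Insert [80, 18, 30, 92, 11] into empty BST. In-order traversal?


Insert 80: root
Insert 18: L from 80
Insert 30: L from 80 -> R from 18
Insert 92: R from 80
Insert 11: L from 80 -> L from 18

In-order: [11, 18, 30, 80, 92]
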